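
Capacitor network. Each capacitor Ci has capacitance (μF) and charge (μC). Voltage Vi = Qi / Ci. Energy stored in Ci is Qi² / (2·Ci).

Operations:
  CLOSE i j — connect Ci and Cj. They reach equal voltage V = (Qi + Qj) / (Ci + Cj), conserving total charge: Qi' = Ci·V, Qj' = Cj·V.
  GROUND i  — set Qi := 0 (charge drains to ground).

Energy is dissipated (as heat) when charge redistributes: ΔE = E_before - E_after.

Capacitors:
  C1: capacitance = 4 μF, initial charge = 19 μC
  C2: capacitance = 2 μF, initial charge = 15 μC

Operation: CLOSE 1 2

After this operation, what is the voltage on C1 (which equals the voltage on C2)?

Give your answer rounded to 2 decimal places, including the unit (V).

Answer: 5.67 V

Derivation:
Initial: C1(4μF, Q=19μC, V=4.75V), C2(2μF, Q=15μC, V=7.50V)
Op 1: CLOSE 1-2: Q_total=34.00, C_total=6.00, V=5.67; Q1=22.67, Q2=11.33; dissipated=5.042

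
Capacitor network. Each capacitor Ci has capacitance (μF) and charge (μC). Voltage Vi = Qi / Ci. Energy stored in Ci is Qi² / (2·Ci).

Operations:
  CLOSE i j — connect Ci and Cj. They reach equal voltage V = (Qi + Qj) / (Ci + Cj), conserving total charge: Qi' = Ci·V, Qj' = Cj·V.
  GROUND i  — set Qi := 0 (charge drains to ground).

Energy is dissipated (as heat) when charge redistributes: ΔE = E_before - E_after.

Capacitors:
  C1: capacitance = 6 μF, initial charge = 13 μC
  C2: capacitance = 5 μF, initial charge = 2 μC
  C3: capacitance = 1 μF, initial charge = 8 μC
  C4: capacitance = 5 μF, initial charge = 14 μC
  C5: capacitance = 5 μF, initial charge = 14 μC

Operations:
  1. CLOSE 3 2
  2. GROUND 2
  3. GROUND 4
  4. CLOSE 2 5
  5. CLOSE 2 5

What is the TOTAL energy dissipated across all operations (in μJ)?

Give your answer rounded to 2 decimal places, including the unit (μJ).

Answer: 60.41 μJ

Derivation:
Initial: C1(6μF, Q=13μC, V=2.17V), C2(5μF, Q=2μC, V=0.40V), C3(1μF, Q=8μC, V=8.00V), C4(5μF, Q=14μC, V=2.80V), C5(5μF, Q=14μC, V=2.80V)
Op 1: CLOSE 3-2: Q_total=10.00, C_total=6.00, V=1.67; Q3=1.67, Q2=8.33; dissipated=24.067
Op 2: GROUND 2: Q2=0; energy lost=6.944
Op 3: GROUND 4: Q4=0; energy lost=19.600
Op 4: CLOSE 2-5: Q_total=14.00, C_total=10.00, V=1.40; Q2=7.00, Q5=7.00; dissipated=9.800
Op 5: CLOSE 2-5: Q_total=14.00, C_total=10.00, V=1.40; Q2=7.00, Q5=7.00; dissipated=0.000
Total dissipated: 60.411 μJ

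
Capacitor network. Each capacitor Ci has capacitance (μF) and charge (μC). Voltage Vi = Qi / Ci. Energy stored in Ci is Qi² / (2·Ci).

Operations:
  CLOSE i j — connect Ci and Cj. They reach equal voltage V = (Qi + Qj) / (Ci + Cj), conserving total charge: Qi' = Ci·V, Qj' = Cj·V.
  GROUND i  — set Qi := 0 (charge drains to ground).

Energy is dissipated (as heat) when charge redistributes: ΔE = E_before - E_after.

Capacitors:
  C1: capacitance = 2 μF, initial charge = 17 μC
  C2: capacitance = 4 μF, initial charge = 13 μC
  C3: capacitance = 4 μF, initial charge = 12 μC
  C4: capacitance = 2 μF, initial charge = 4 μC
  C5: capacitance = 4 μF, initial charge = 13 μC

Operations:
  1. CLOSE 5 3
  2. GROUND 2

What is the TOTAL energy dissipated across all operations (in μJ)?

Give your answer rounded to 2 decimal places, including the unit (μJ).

Answer: 21.19 μJ

Derivation:
Initial: C1(2μF, Q=17μC, V=8.50V), C2(4μF, Q=13μC, V=3.25V), C3(4μF, Q=12μC, V=3.00V), C4(2μF, Q=4μC, V=2.00V), C5(4μF, Q=13μC, V=3.25V)
Op 1: CLOSE 5-3: Q_total=25.00, C_total=8.00, V=3.12; Q5=12.50, Q3=12.50; dissipated=0.062
Op 2: GROUND 2: Q2=0; energy lost=21.125
Total dissipated: 21.188 μJ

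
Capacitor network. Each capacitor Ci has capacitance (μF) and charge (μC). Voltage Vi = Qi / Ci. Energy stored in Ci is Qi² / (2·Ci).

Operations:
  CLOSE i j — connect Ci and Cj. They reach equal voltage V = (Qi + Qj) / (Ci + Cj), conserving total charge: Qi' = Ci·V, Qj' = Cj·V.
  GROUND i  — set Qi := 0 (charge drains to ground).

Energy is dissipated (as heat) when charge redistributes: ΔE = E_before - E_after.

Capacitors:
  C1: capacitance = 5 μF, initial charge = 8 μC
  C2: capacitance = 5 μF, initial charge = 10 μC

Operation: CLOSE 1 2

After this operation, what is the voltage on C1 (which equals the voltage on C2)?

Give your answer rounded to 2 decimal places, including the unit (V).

Answer: 1.80 V

Derivation:
Initial: C1(5μF, Q=8μC, V=1.60V), C2(5μF, Q=10μC, V=2.00V)
Op 1: CLOSE 1-2: Q_total=18.00, C_total=10.00, V=1.80; Q1=9.00, Q2=9.00; dissipated=0.200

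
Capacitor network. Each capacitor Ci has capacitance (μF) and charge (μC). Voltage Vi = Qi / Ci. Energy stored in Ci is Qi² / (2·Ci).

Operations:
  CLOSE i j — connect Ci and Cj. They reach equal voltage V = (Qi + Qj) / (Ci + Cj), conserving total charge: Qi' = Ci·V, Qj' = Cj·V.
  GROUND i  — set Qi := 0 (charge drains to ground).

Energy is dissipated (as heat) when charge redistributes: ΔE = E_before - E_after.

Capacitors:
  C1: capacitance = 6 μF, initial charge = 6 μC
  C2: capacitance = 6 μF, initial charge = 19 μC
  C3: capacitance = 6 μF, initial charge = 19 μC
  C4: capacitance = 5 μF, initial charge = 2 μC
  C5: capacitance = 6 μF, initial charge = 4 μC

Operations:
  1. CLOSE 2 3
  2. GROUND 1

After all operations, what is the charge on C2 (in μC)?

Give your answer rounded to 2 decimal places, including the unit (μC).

Initial: C1(6μF, Q=6μC, V=1.00V), C2(6μF, Q=19μC, V=3.17V), C3(6μF, Q=19μC, V=3.17V), C4(5μF, Q=2μC, V=0.40V), C5(6μF, Q=4μC, V=0.67V)
Op 1: CLOSE 2-3: Q_total=38.00, C_total=12.00, V=3.17; Q2=19.00, Q3=19.00; dissipated=0.000
Op 2: GROUND 1: Q1=0; energy lost=3.000
Final charges: Q1=0.00, Q2=19.00, Q3=19.00, Q4=2.00, Q5=4.00

Answer: 19.00 μC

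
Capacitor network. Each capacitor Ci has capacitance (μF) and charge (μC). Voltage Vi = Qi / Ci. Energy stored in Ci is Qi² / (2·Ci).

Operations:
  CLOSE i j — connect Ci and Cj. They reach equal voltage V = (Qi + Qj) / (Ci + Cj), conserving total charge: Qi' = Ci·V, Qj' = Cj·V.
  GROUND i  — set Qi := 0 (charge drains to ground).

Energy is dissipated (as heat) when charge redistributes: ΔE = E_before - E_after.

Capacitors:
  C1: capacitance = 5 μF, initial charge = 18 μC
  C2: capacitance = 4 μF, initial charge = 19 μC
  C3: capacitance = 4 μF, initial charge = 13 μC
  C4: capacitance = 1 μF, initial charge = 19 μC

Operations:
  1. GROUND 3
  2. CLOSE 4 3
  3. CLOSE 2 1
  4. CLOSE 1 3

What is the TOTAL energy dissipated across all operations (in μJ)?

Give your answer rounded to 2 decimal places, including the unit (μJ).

Answer: 167.10 μJ

Derivation:
Initial: C1(5μF, Q=18μC, V=3.60V), C2(4μF, Q=19μC, V=4.75V), C3(4μF, Q=13μC, V=3.25V), C4(1μF, Q=19μC, V=19.00V)
Op 1: GROUND 3: Q3=0; energy lost=21.125
Op 2: CLOSE 4-3: Q_total=19.00, C_total=5.00, V=3.80; Q4=3.80, Q3=15.20; dissipated=144.400
Op 3: CLOSE 2-1: Q_total=37.00, C_total=9.00, V=4.11; Q2=16.44, Q1=20.56; dissipated=1.469
Op 4: CLOSE 1-3: Q_total=35.76, C_total=9.00, V=3.97; Q1=19.86, Q3=15.89; dissipated=0.108
Total dissipated: 167.102 μJ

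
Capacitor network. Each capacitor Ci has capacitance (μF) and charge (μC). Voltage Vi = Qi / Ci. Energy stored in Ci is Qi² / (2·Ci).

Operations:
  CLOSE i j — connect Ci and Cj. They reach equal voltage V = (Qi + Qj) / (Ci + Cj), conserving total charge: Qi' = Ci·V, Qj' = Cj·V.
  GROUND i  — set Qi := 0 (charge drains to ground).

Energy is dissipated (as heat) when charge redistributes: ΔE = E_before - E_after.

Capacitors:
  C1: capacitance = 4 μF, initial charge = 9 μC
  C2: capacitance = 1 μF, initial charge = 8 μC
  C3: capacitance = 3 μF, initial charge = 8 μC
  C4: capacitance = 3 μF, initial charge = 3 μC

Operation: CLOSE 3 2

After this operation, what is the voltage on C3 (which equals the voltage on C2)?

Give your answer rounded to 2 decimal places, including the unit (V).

Answer: 4.00 V

Derivation:
Initial: C1(4μF, Q=9μC, V=2.25V), C2(1μF, Q=8μC, V=8.00V), C3(3μF, Q=8μC, V=2.67V), C4(3μF, Q=3μC, V=1.00V)
Op 1: CLOSE 3-2: Q_total=16.00, C_total=4.00, V=4.00; Q3=12.00, Q2=4.00; dissipated=10.667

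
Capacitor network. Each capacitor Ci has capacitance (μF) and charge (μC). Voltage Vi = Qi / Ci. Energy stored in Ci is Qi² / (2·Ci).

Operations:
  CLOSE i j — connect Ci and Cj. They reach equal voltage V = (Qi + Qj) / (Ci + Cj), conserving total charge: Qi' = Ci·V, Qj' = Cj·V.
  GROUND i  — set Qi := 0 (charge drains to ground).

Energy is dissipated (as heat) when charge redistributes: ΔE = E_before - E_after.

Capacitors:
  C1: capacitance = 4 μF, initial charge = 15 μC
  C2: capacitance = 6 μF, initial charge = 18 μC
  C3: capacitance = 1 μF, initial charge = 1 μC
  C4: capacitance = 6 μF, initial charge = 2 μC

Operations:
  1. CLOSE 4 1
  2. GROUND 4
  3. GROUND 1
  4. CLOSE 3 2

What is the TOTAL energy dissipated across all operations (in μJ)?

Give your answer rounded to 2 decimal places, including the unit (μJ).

Initial: C1(4μF, Q=15μC, V=3.75V), C2(6μF, Q=18μC, V=3.00V), C3(1μF, Q=1μC, V=1.00V), C4(6μF, Q=2μC, V=0.33V)
Op 1: CLOSE 4-1: Q_total=17.00, C_total=10.00, V=1.70; Q4=10.20, Q1=6.80; dissipated=14.008
Op 2: GROUND 4: Q4=0; energy lost=8.670
Op 3: GROUND 1: Q1=0; energy lost=5.780
Op 4: CLOSE 3-2: Q_total=19.00, C_total=7.00, V=2.71; Q3=2.71, Q2=16.29; dissipated=1.714
Total dissipated: 30.173 μJ

Answer: 30.17 μJ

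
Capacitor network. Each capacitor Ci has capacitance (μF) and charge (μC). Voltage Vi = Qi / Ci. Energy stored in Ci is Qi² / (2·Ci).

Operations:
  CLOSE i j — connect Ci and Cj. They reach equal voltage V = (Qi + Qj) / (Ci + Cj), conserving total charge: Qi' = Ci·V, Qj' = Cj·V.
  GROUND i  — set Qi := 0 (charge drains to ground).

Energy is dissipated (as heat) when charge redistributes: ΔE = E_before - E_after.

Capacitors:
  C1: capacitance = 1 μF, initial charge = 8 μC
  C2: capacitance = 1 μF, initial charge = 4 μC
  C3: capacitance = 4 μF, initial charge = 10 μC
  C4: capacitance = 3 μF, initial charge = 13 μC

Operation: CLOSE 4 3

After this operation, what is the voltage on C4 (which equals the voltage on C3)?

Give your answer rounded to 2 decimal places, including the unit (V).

Initial: C1(1μF, Q=8μC, V=8.00V), C2(1μF, Q=4μC, V=4.00V), C3(4μF, Q=10μC, V=2.50V), C4(3μF, Q=13μC, V=4.33V)
Op 1: CLOSE 4-3: Q_total=23.00, C_total=7.00, V=3.29; Q4=9.86, Q3=13.14; dissipated=2.881

Answer: 3.29 V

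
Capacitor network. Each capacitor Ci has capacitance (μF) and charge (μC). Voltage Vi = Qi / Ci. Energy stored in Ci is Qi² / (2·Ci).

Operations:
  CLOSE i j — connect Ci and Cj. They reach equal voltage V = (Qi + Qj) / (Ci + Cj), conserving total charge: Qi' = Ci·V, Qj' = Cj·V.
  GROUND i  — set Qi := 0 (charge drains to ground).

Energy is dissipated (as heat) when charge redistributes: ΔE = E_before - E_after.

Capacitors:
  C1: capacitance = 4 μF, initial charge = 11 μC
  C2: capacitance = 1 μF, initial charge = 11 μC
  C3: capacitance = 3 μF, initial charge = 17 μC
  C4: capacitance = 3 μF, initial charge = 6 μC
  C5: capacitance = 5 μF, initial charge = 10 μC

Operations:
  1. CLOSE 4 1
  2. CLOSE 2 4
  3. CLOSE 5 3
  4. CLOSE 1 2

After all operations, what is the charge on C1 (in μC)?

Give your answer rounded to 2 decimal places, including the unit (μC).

Answer: 11.43 μC

Derivation:
Initial: C1(4μF, Q=11μC, V=2.75V), C2(1μF, Q=11μC, V=11.00V), C3(3μF, Q=17μC, V=5.67V), C4(3μF, Q=6μC, V=2.00V), C5(5μF, Q=10μC, V=2.00V)
Op 1: CLOSE 4-1: Q_total=17.00, C_total=7.00, V=2.43; Q4=7.29, Q1=9.71; dissipated=0.482
Op 2: CLOSE 2-4: Q_total=18.29, C_total=4.00, V=4.57; Q2=4.57, Q4=13.71; dissipated=27.551
Op 3: CLOSE 5-3: Q_total=27.00, C_total=8.00, V=3.38; Q5=16.88, Q3=10.12; dissipated=12.604
Op 4: CLOSE 1-2: Q_total=14.29, C_total=5.00, V=2.86; Q1=11.43, Q2=2.86; dissipated=1.837
Final charges: Q1=11.43, Q2=2.86, Q3=10.12, Q4=13.71, Q5=16.88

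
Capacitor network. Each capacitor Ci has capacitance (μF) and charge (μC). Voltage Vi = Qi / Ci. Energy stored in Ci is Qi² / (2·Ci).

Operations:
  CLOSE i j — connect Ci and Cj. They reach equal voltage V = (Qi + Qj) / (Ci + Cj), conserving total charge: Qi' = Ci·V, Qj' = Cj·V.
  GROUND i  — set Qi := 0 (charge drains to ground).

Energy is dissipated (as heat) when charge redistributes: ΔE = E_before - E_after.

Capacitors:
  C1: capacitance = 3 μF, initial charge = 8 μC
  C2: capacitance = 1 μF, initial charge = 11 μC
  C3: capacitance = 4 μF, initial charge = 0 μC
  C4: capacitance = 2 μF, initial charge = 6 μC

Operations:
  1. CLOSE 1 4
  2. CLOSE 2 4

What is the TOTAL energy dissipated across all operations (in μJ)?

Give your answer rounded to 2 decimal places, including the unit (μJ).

Initial: C1(3μF, Q=8μC, V=2.67V), C2(1μF, Q=11μC, V=11.00V), C3(4μF, Q=0μC, V=0.00V), C4(2μF, Q=6μC, V=3.00V)
Op 1: CLOSE 1-4: Q_total=14.00, C_total=5.00, V=2.80; Q1=8.40, Q4=5.60; dissipated=0.067
Op 2: CLOSE 2-4: Q_total=16.60, C_total=3.00, V=5.53; Q2=5.53, Q4=11.07; dissipated=22.413
Total dissipated: 22.480 μJ

Answer: 22.48 μJ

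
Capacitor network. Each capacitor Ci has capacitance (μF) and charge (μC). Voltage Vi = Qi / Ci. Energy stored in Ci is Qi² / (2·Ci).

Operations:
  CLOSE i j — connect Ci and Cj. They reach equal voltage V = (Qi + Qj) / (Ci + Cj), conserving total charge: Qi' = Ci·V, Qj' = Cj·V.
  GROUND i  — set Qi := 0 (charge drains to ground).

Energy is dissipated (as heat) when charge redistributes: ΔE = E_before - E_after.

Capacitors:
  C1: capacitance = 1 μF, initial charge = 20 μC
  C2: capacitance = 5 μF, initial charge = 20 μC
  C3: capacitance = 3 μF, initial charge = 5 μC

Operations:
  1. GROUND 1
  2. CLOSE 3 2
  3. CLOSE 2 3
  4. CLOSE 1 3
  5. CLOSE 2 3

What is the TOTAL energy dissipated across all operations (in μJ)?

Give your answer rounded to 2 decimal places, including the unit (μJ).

Answer: 209.34 μJ

Derivation:
Initial: C1(1μF, Q=20μC, V=20.00V), C2(5μF, Q=20μC, V=4.00V), C3(3μF, Q=5μC, V=1.67V)
Op 1: GROUND 1: Q1=0; energy lost=200.000
Op 2: CLOSE 3-2: Q_total=25.00, C_total=8.00, V=3.12; Q3=9.38, Q2=15.62; dissipated=5.104
Op 3: CLOSE 2-3: Q_total=25.00, C_total=8.00, V=3.12; Q2=15.62, Q3=9.38; dissipated=0.000
Op 4: CLOSE 1-3: Q_total=9.38, C_total=4.00, V=2.34; Q1=2.34, Q3=7.03; dissipated=3.662
Op 5: CLOSE 2-3: Q_total=22.66, C_total=8.00, V=2.83; Q2=14.16, Q3=8.50; dissipated=0.572
Total dissipated: 209.338 μJ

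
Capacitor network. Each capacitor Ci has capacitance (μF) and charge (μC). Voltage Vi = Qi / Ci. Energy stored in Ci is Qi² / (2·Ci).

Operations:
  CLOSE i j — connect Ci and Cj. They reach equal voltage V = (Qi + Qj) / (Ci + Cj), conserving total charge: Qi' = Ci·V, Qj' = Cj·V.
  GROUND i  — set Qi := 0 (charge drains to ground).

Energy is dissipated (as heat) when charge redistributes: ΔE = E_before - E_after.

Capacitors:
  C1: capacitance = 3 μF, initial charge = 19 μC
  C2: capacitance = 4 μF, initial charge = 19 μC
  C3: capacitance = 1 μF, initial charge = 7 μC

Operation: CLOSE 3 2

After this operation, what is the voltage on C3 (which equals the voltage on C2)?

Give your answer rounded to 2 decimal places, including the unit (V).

Initial: C1(3μF, Q=19μC, V=6.33V), C2(4μF, Q=19μC, V=4.75V), C3(1μF, Q=7μC, V=7.00V)
Op 1: CLOSE 3-2: Q_total=26.00, C_total=5.00, V=5.20; Q3=5.20, Q2=20.80; dissipated=2.025

Answer: 5.20 V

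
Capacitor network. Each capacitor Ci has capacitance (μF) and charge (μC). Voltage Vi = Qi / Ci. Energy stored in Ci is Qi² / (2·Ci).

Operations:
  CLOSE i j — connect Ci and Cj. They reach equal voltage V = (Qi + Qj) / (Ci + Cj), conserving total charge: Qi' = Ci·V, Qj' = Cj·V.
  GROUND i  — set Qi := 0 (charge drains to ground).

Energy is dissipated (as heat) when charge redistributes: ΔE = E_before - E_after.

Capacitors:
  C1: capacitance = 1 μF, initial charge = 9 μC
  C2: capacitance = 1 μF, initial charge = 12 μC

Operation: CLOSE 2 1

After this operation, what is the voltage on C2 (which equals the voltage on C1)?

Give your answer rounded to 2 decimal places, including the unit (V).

Answer: 10.50 V

Derivation:
Initial: C1(1μF, Q=9μC, V=9.00V), C2(1μF, Q=12μC, V=12.00V)
Op 1: CLOSE 2-1: Q_total=21.00, C_total=2.00, V=10.50; Q2=10.50, Q1=10.50; dissipated=2.250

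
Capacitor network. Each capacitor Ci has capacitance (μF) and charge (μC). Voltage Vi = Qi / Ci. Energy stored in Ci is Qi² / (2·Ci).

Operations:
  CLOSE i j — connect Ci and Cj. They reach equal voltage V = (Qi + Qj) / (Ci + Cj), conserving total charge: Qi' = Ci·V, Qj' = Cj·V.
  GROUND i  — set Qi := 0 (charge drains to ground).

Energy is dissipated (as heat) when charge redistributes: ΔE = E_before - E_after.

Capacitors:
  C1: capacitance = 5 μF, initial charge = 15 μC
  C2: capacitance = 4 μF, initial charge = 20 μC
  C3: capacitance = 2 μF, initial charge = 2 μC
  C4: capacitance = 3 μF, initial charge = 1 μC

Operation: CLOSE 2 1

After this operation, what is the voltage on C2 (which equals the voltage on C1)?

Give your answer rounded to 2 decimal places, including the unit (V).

Initial: C1(5μF, Q=15μC, V=3.00V), C2(4μF, Q=20μC, V=5.00V), C3(2μF, Q=2μC, V=1.00V), C4(3μF, Q=1μC, V=0.33V)
Op 1: CLOSE 2-1: Q_total=35.00, C_total=9.00, V=3.89; Q2=15.56, Q1=19.44; dissipated=4.444

Answer: 3.89 V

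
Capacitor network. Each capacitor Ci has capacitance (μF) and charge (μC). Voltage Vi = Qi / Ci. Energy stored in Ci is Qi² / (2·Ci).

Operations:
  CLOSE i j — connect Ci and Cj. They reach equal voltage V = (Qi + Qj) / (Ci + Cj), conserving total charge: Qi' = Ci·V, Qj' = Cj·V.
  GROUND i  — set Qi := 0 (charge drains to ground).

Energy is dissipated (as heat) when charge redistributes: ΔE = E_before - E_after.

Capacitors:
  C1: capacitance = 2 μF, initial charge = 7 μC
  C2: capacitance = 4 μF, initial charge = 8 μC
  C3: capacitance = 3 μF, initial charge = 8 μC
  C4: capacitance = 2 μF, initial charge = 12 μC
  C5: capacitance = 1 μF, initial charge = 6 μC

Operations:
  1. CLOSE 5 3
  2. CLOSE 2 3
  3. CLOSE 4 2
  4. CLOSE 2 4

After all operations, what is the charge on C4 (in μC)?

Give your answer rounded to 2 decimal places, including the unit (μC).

Answer: 7.52 μC

Derivation:
Initial: C1(2μF, Q=7μC, V=3.50V), C2(4μF, Q=8μC, V=2.00V), C3(3μF, Q=8μC, V=2.67V), C4(2μF, Q=12μC, V=6.00V), C5(1μF, Q=6μC, V=6.00V)
Op 1: CLOSE 5-3: Q_total=14.00, C_total=4.00, V=3.50; Q5=3.50, Q3=10.50; dissipated=4.167
Op 2: CLOSE 2-3: Q_total=18.50, C_total=7.00, V=2.64; Q2=10.57, Q3=7.93; dissipated=1.929
Op 3: CLOSE 4-2: Q_total=22.57, C_total=6.00, V=3.76; Q4=7.52, Q2=15.05; dissipated=7.514
Op 4: CLOSE 2-4: Q_total=22.57, C_total=6.00, V=3.76; Q2=15.05, Q4=7.52; dissipated=0.000
Final charges: Q1=7.00, Q2=15.05, Q3=7.93, Q4=7.52, Q5=3.50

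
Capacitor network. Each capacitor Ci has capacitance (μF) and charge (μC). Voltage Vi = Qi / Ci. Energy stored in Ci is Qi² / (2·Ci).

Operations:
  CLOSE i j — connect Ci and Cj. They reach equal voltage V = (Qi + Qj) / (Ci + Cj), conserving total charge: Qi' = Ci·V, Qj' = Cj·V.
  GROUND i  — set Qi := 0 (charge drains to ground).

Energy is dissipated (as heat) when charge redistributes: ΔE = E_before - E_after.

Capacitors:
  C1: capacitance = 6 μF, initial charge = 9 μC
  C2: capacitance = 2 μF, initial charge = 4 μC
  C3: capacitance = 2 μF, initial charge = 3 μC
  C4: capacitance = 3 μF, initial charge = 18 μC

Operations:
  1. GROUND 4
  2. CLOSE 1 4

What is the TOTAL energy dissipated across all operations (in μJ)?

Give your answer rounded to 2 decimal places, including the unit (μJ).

Answer: 56.25 μJ

Derivation:
Initial: C1(6μF, Q=9μC, V=1.50V), C2(2μF, Q=4μC, V=2.00V), C3(2μF, Q=3μC, V=1.50V), C4(3μF, Q=18μC, V=6.00V)
Op 1: GROUND 4: Q4=0; energy lost=54.000
Op 2: CLOSE 1-4: Q_total=9.00, C_total=9.00, V=1.00; Q1=6.00, Q4=3.00; dissipated=2.250
Total dissipated: 56.250 μJ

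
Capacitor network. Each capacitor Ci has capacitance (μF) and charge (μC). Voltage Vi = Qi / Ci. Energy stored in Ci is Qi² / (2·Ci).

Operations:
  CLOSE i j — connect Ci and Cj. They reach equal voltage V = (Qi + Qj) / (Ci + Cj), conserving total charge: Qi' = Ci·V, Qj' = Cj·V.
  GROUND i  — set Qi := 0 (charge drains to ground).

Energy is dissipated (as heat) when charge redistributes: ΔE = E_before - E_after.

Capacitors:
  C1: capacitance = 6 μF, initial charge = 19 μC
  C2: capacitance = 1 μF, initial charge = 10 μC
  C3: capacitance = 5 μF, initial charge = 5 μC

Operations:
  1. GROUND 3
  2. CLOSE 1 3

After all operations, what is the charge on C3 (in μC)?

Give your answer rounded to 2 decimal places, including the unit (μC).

Initial: C1(6μF, Q=19μC, V=3.17V), C2(1μF, Q=10μC, V=10.00V), C3(5μF, Q=5μC, V=1.00V)
Op 1: GROUND 3: Q3=0; energy lost=2.500
Op 2: CLOSE 1-3: Q_total=19.00, C_total=11.00, V=1.73; Q1=10.36, Q3=8.64; dissipated=13.674
Final charges: Q1=10.36, Q2=10.00, Q3=8.64

Answer: 8.64 μC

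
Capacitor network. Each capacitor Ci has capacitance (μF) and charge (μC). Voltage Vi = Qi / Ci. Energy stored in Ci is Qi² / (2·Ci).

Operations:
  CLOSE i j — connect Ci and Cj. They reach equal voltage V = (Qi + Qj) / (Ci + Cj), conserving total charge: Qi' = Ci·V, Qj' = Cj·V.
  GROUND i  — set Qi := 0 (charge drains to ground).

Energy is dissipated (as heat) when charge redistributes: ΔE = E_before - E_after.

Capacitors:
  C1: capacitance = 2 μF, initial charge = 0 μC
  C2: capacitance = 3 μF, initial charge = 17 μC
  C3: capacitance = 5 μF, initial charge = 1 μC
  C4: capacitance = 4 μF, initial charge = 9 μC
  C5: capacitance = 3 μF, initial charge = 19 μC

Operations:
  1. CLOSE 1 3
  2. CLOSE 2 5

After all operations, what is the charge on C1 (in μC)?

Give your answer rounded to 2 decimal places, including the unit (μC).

Initial: C1(2μF, Q=0μC, V=0.00V), C2(3μF, Q=17μC, V=5.67V), C3(5μF, Q=1μC, V=0.20V), C4(4μF, Q=9μC, V=2.25V), C5(3μF, Q=19μC, V=6.33V)
Op 1: CLOSE 1-3: Q_total=1.00, C_total=7.00, V=0.14; Q1=0.29, Q3=0.71; dissipated=0.029
Op 2: CLOSE 2-5: Q_total=36.00, C_total=6.00, V=6.00; Q2=18.00, Q5=18.00; dissipated=0.333
Final charges: Q1=0.29, Q2=18.00, Q3=0.71, Q4=9.00, Q5=18.00

Answer: 0.29 μC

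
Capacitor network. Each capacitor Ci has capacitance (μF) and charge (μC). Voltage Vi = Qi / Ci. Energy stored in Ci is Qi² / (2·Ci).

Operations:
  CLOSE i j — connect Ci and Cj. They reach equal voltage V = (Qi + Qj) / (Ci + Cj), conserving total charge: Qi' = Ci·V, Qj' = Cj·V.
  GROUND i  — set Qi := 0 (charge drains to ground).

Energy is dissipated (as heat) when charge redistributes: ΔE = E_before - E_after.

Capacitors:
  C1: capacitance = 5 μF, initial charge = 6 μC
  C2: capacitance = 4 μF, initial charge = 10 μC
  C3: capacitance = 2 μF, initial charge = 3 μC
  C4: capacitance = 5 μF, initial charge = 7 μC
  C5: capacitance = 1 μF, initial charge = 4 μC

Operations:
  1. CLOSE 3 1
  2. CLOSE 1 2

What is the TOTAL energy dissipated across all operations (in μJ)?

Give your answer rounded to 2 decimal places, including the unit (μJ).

Initial: C1(5μF, Q=6μC, V=1.20V), C2(4μF, Q=10μC, V=2.50V), C3(2μF, Q=3μC, V=1.50V), C4(5μF, Q=7μC, V=1.40V), C5(1μF, Q=4μC, V=4.00V)
Op 1: CLOSE 3-1: Q_total=9.00, C_total=7.00, V=1.29; Q3=2.57, Q1=6.43; dissipated=0.064
Op 2: CLOSE 1-2: Q_total=16.43, C_total=9.00, V=1.83; Q1=9.13, Q2=7.30; dissipated=1.638
Total dissipated: 1.703 μJ

Answer: 1.70 μJ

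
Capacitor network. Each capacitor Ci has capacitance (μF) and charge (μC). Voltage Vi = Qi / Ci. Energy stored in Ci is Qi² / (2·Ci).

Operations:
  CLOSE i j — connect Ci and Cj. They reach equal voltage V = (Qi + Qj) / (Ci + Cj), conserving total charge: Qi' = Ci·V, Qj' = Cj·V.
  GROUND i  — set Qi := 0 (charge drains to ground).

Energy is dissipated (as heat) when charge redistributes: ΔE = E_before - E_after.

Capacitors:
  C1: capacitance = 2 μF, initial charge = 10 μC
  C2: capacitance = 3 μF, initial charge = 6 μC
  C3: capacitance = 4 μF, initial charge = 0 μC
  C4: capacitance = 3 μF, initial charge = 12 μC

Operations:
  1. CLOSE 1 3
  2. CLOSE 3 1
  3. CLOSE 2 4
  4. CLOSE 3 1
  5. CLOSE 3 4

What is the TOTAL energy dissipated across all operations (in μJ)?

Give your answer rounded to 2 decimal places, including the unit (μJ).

Initial: C1(2μF, Q=10μC, V=5.00V), C2(3μF, Q=6μC, V=2.00V), C3(4μF, Q=0μC, V=0.00V), C4(3μF, Q=12μC, V=4.00V)
Op 1: CLOSE 1-3: Q_total=10.00, C_total=6.00, V=1.67; Q1=3.33, Q3=6.67; dissipated=16.667
Op 2: CLOSE 3-1: Q_total=10.00, C_total=6.00, V=1.67; Q3=6.67, Q1=3.33; dissipated=0.000
Op 3: CLOSE 2-4: Q_total=18.00, C_total=6.00, V=3.00; Q2=9.00, Q4=9.00; dissipated=3.000
Op 4: CLOSE 3-1: Q_total=10.00, C_total=6.00, V=1.67; Q3=6.67, Q1=3.33; dissipated=0.000
Op 5: CLOSE 3-4: Q_total=15.67, C_total=7.00, V=2.24; Q3=8.95, Q4=6.71; dissipated=1.524
Total dissipated: 21.190 μJ

Answer: 21.19 μJ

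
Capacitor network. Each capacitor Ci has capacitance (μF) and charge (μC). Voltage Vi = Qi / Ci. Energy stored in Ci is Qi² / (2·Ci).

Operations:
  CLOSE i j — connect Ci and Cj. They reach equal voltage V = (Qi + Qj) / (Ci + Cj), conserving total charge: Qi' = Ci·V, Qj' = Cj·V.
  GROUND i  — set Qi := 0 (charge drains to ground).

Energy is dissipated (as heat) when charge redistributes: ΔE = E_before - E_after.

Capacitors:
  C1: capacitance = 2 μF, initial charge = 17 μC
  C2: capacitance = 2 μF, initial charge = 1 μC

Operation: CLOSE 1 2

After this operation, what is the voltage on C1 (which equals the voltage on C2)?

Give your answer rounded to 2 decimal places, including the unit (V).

Answer: 4.50 V

Derivation:
Initial: C1(2μF, Q=17μC, V=8.50V), C2(2μF, Q=1μC, V=0.50V)
Op 1: CLOSE 1-2: Q_total=18.00, C_total=4.00, V=4.50; Q1=9.00, Q2=9.00; dissipated=32.000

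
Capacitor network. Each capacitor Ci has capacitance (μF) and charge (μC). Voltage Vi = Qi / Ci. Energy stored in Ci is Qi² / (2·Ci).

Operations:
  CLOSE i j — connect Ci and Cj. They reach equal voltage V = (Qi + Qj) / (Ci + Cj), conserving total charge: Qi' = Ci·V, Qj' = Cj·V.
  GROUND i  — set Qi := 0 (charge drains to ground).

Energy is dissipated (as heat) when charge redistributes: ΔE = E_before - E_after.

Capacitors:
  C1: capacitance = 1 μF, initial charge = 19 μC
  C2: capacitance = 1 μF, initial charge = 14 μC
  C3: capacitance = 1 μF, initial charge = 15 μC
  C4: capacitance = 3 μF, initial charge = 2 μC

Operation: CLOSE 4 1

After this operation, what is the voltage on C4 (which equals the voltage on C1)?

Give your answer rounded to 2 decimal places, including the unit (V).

Initial: C1(1μF, Q=19μC, V=19.00V), C2(1μF, Q=14μC, V=14.00V), C3(1μF, Q=15μC, V=15.00V), C4(3μF, Q=2μC, V=0.67V)
Op 1: CLOSE 4-1: Q_total=21.00, C_total=4.00, V=5.25; Q4=15.75, Q1=5.25; dissipated=126.042

Answer: 5.25 V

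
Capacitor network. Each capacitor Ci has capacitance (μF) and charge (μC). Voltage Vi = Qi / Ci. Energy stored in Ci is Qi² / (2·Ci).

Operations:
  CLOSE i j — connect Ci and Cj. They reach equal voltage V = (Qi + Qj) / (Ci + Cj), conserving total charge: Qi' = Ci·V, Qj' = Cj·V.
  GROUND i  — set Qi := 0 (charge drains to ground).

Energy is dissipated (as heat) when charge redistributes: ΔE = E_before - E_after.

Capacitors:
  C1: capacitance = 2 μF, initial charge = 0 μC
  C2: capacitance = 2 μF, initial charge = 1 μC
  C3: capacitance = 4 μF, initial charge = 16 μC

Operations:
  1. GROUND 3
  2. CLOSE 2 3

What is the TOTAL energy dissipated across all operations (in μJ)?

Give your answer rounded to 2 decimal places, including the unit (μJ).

Answer: 32.17 μJ

Derivation:
Initial: C1(2μF, Q=0μC, V=0.00V), C2(2μF, Q=1μC, V=0.50V), C3(4μF, Q=16μC, V=4.00V)
Op 1: GROUND 3: Q3=0; energy lost=32.000
Op 2: CLOSE 2-3: Q_total=1.00, C_total=6.00, V=0.17; Q2=0.33, Q3=0.67; dissipated=0.167
Total dissipated: 32.167 μJ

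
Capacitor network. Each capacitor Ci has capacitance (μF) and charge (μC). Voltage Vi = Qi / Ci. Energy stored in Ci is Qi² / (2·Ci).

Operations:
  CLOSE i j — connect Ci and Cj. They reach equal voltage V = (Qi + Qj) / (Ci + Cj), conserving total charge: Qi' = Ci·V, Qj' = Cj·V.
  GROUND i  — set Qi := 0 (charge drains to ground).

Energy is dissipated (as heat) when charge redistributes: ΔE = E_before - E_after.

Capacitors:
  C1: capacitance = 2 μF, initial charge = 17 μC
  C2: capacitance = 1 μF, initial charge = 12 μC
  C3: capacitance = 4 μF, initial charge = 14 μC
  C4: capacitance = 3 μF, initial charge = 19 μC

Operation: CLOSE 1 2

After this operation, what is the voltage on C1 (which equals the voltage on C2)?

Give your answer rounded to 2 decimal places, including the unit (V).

Answer: 9.67 V

Derivation:
Initial: C1(2μF, Q=17μC, V=8.50V), C2(1μF, Q=12μC, V=12.00V), C3(4μF, Q=14μC, V=3.50V), C4(3μF, Q=19μC, V=6.33V)
Op 1: CLOSE 1-2: Q_total=29.00, C_total=3.00, V=9.67; Q1=19.33, Q2=9.67; dissipated=4.083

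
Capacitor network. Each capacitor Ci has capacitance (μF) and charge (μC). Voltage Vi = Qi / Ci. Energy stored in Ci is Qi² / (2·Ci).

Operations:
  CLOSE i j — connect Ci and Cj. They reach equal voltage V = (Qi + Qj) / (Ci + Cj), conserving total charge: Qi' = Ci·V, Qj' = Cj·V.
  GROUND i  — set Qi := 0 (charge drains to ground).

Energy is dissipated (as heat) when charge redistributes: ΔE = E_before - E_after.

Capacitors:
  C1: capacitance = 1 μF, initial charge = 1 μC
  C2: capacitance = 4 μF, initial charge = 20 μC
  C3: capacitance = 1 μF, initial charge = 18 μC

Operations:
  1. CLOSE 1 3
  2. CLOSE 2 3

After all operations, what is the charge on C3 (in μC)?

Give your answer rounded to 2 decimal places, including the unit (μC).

Initial: C1(1μF, Q=1μC, V=1.00V), C2(4μF, Q=20μC, V=5.00V), C3(1μF, Q=18μC, V=18.00V)
Op 1: CLOSE 1-3: Q_total=19.00, C_total=2.00, V=9.50; Q1=9.50, Q3=9.50; dissipated=72.250
Op 2: CLOSE 2-3: Q_total=29.50, C_total=5.00, V=5.90; Q2=23.60, Q3=5.90; dissipated=8.100
Final charges: Q1=9.50, Q2=23.60, Q3=5.90

Answer: 5.90 μC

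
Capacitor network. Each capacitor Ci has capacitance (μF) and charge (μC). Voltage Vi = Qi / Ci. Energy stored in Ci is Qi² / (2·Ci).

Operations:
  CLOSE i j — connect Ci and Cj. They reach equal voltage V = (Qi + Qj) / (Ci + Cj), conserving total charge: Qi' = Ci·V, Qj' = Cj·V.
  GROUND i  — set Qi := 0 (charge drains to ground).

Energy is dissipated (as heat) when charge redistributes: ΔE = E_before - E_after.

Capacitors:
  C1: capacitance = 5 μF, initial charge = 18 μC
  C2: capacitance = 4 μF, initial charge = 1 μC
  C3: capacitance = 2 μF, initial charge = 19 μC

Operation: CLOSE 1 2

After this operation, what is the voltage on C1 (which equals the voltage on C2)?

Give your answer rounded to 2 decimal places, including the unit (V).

Answer: 2.11 V

Derivation:
Initial: C1(5μF, Q=18μC, V=3.60V), C2(4μF, Q=1μC, V=0.25V), C3(2μF, Q=19μC, V=9.50V)
Op 1: CLOSE 1-2: Q_total=19.00, C_total=9.00, V=2.11; Q1=10.56, Q2=8.44; dissipated=12.469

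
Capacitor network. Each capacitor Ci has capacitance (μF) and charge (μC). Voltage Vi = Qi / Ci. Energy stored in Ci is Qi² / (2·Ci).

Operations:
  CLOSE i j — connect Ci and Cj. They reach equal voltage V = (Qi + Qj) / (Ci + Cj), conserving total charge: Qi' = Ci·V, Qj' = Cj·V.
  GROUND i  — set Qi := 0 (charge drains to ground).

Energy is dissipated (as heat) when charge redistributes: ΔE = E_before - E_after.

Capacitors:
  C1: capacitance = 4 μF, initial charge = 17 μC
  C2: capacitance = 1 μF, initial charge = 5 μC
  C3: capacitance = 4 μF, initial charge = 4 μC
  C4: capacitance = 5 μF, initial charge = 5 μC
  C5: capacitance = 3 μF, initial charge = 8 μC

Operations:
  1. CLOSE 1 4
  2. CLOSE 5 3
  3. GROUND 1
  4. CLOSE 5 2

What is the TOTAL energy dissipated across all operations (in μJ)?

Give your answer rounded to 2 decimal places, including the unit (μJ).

Initial: C1(4μF, Q=17μC, V=4.25V), C2(1μF, Q=5μC, V=5.00V), C3(4μF, Q=4μC, V=1.00V), C4(5μF, Q=5μC, V=1.00V), C5(3μF, Q=8μC, V=2.67V)
Op 1: CLOSE 1-4: Q_total=22.00, C_total=9.00, V=2.44; Q1=9.78, Q4=12.22; dissipated=11.736
Op 2: CLOSE 5-3: Q_total=12.00, C_total=7.00, V=1.71; Q5=5.14, Q3=6.86; dissipated=2.381
Op 3: GROUND 1: Q1=0; energy lost=11.951
Op 4: CLOSE 5-2: Q_total=10.14, C_total=4.00, V=2.54; Q5=7.61, Q2=2.54; dissipated=4.048
Total dissipated: 30.116 μJ

Answer: 30.12 μJ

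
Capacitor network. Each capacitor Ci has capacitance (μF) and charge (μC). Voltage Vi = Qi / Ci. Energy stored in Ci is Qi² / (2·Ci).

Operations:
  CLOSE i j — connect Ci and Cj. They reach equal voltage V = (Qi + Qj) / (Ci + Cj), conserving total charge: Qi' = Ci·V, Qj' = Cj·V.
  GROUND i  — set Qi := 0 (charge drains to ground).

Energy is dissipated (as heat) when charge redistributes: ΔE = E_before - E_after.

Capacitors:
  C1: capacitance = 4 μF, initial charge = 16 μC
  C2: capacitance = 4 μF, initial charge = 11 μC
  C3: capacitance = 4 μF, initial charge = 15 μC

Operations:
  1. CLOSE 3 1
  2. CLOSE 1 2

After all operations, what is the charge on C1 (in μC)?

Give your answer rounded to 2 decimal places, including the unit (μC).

Answer: 13.25 μC

Derivation:
Initial: C1(4μF, Q=16μC, V=4.00V), C2(4μF, Q=11μC, V=2.75V), C3(4μF, Q=15μC, V=3.75V)
Op 1: CLOSE 3-1: Q_total=31.00, C_total=8.00, V=3.88; Q3=15.50, Q1=15.50; dissipated=0.062
Op 2: CLOSE 1-2: Q_total=26.50, C_total=8.00, V=3.31; Q1=13.25, Q2=13.25; dissipated=1.266
Final charges: Q1=13.25, Q2=13.25, Q3=15.50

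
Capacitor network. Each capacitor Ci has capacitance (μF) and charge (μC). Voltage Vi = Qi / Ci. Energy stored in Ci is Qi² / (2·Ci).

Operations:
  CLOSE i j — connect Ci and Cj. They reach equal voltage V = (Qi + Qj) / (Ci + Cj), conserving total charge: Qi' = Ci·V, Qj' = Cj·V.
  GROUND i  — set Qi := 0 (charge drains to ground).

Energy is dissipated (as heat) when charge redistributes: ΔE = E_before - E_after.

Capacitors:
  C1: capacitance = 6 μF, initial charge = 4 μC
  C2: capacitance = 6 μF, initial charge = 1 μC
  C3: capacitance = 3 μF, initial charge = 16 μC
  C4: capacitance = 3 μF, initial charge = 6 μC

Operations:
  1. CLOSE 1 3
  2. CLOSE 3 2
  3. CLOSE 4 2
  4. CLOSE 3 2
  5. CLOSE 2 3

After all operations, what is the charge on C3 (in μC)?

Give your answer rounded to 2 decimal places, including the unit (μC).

Initial: C1(6μF, Q=4μC, V=0.67V), C2(6μF, Q=1μC, V=0.17V), C3(3μF, Q=16μC, V=5.33V), C4(3μF, Q=6μC, V=2.00V)
Op 1: CLOSE 1-3: Q_total=20.00, C_total=9.00, V=2.22; Q1=13.33, Q3=6.67; dissipated=21.778
Op 2: CLOSE 3-2: Q_total=7.67, C_total=9.00, V=0.85; Q3=2.56, Q2=5.11; dissipated=4.225
Op 3: CLOSE 4-2: Q_total=11.11, C_total=9.00, V=1.23; Q4=3.70, Q2=7.41; dissipated=1.318
Op 4: CLOSE 3-2: Q_total=9.96, C_total=9.00, V=1.11; Q3=3.32, Q2=6.64; dissipated=0.146
Op 5: CLOSE 2-3: Q_total=9.96, C_total=9.00, V=1.11; Q2=6.64, Q3=3.32; dissipated=0.000
Final charges: Q1=13.33, Q2=6.64, Q3=3.32, Q4=3.70

Answer: 3.32 μC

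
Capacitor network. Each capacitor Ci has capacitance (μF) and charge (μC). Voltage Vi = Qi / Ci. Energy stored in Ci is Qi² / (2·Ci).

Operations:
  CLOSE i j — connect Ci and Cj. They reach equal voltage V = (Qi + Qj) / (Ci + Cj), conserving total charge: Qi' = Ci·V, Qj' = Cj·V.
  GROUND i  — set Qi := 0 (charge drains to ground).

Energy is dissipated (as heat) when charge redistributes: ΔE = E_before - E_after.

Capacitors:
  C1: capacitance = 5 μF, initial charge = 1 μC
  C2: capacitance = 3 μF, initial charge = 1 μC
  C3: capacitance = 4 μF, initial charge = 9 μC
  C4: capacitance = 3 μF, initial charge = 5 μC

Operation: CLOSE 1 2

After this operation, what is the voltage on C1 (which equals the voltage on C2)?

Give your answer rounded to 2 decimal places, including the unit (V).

Initial: C1(5μF, Q=1μC, V=0.20V), C2(3μF, Q=1μC, V=0.33V), C3(4μF, Q=9μC, V=2.25V), C4(3μF, Q=5μC, V=1.67V)
Op 1: CLOSE 1-2: Q_total=2.00, C_total=8.00, V=0.25; Q1=1.25, Q2=0.75; dissipated=0.017

Answer: 0.25 V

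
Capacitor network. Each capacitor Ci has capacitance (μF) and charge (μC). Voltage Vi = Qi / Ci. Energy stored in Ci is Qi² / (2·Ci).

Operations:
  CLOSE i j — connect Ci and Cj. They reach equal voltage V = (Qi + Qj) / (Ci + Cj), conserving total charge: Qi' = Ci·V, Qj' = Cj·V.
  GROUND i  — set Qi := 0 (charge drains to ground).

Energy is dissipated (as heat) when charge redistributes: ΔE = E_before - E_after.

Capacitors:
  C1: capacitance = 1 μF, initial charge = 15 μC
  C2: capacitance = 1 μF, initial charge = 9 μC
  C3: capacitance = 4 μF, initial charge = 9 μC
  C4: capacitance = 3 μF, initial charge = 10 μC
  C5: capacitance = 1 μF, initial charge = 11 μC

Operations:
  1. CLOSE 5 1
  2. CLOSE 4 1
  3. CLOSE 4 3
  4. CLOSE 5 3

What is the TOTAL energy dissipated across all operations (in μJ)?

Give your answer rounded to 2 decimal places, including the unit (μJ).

Answer: 83.77 μJ

Derivation:
Initial: C1(1μF, Q=15μC, V=15.00V), C2(1μF, Q=9μC, V=9.00V), C3(4μF, Q=9μC, V=2.25V), C4(3μF, Q=10μC, V=3.33V), C5(1μF, Q=11μC, V=11.00V)
Op 1: CLOSE 5-1: Q_total=26.00, C_total=2.00, V=13.00; Q5=13.00, Q1=13.00; dissipated=4.000
Op 2: CLOSE 4-1: Q_total=23.00, C_total=4.00, V=5.75; Q4=17.25, Q1=5.75; dissipated=35.042
Op 3: CLOSE 4-3: Q_total=26.25, C_total=7.00, V=3.75; Q4=11.25, Q3=15.00; dissipated=10.500
Op 4: CLOSE 5-3: Q_total=28.00, C_total=5.00, V=5.60; Q5=5.60, Q3=22.40; dissipated=34.225
Total dissipated: 83.767 μJ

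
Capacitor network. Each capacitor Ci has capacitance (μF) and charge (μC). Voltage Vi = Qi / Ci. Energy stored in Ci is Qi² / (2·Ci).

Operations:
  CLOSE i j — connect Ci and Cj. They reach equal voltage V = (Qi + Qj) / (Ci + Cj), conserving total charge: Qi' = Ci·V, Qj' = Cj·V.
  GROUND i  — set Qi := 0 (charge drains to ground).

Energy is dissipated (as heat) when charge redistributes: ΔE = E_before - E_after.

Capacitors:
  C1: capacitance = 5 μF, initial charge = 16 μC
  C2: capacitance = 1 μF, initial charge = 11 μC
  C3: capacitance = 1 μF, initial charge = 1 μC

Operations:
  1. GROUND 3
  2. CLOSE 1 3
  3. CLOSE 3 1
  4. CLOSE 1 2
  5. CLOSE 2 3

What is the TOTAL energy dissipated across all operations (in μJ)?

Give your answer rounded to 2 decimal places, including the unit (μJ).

Initial: C1(5μF, Q=16μC, V=3.20V), C2(1μF, Q=11μC, V=11.00V), C3(1μF, Q=1μC, V=1.00V)
Op 1: GROUND 3: Q3=0; energy lost=0.500
Op 2: CLOSE 1-3: Q_total=16.00, C_total=6.00, V=2.67; Q1=13.33, Q3=2.67; dissipated=4.267
Op 3: CLOSE 3-1: Q_total=16.00, C_total=6.00, V=2.67; Q3=2.67, Q1=13.33; dissipated=0.000
Op 4: CLOSE 1-2: Q_total=24.33, C_total=6.00, V=4.06; Q1=20.28, Q2=4.06; dissipated=28.935
Op 5: CLOSE 2-3: Q_total=6.72, C_total=2.00, V=3.36; Q2=3.36, Q3=3.36; dissipated=0.482
Total dissipated: 34.184 μJ

Answer: 34.18 μJ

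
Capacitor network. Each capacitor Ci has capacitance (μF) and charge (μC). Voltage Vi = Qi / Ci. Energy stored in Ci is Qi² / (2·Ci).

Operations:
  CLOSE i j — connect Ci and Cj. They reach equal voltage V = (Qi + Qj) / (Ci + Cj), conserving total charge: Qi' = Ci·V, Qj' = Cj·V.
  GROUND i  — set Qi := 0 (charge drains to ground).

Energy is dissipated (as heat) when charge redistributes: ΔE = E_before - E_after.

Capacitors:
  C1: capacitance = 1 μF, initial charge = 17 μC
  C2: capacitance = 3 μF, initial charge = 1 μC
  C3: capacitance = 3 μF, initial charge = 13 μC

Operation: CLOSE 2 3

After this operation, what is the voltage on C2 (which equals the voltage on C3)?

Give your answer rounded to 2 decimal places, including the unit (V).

Initial: C1(1μF, Q=17μC, V=17.00V), C2(3μF, Q=1μC, V=0.33V), C3(3μF, Q=13μC, V=4.33V)
Op 1: CLOSE 2-3: Q_total=14.00, C_total=6.00, V=2.33; Q2=7.00, Q3=7.00; dissipated=12.000

Answer: 2.33 V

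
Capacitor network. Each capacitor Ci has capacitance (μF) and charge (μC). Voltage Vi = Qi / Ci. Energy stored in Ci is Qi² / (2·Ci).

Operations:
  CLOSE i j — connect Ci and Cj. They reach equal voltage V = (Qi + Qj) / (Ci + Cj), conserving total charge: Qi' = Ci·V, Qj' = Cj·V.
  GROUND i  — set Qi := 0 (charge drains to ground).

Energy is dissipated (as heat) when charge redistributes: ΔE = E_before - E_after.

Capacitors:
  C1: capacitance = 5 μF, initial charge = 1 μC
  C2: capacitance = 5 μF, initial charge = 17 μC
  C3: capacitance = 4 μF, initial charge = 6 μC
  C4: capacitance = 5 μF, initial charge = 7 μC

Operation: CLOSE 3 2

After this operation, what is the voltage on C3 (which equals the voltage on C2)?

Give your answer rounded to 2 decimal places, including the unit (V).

Initial: C1(5μF, Q=1μC, V=0.20V), C2(5μF, Q=17μC, V=3.40V), C3(4μF, Q=6μC, V=1.50V), C4(5μF, Q=7μC, V=1.40V)
Op 1: CLOSE 3-2: Q_total=23.00, C_total=9.00, V=2.56; Q3=10.22, Q2=12.78; dissipated=4.011

Answer: 2.56 V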